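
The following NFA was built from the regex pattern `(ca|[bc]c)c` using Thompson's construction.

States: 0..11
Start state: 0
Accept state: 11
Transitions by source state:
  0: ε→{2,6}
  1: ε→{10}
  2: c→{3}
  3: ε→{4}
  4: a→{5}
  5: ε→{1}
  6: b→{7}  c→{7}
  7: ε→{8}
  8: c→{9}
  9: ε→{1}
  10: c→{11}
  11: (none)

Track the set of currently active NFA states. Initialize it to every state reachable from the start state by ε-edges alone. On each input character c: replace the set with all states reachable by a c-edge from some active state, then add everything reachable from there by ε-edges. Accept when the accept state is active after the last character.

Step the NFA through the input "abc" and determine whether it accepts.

Answer: REJECT

Trace:
start: ε-closure({0}) = {0,2,6}
'a' @ 1: {}  — dead — no transitions
rest 'bc' ignored (set empty)
after full input: {}  (accept=11 not in)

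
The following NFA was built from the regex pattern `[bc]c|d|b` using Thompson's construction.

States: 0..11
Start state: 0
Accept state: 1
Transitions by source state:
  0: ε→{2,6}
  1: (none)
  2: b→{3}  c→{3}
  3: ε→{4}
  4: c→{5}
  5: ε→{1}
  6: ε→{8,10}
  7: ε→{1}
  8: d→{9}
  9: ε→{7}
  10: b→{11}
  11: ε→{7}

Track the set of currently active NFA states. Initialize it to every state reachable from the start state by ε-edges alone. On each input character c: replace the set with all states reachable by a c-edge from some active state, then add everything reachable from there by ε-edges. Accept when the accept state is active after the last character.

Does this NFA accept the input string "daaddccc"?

initial (ε-close {0}): {0,2,6,8,10}
'd' @ 1: {1,7,9}  [accepting]
'a' @ 2: {}  — no active states
rest 'addccc' ignored (set empty)
after full input: {}  (accept=1 not in)

Answer: REJECT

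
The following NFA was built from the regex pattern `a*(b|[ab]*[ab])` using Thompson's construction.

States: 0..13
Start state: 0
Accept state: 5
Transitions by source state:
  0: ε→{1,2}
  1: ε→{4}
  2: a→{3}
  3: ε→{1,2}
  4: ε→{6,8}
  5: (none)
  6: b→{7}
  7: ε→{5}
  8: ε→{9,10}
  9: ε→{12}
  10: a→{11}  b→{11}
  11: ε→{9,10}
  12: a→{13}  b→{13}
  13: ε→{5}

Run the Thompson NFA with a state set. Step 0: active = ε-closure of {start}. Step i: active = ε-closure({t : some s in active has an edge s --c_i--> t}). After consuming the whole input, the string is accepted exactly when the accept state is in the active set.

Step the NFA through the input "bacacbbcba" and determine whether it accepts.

start: ε-closure({0}) = {0,1,2,4,6,8,9,10,12}
'b' @ 1: {5,7,9,10,11,12,13}  ✓accept
'a' @ 2: {5,9,10,11,12,13}  ✓accept
'c' @ 3: {}  — no active states
rest 'acbbcba' ignored (set empty)
final: {}; accept 5 not in set

Answer: REJECT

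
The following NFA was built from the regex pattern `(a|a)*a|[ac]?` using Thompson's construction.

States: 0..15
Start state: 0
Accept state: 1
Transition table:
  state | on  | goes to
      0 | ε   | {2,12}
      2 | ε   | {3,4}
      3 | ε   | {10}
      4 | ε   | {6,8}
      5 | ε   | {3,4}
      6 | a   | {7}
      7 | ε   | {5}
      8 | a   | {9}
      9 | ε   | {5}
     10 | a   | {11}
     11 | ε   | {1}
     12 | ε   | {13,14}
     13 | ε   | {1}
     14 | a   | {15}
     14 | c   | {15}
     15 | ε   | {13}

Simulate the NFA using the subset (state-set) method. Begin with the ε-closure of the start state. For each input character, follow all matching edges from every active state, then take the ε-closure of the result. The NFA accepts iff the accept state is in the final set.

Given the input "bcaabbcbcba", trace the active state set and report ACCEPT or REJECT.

S₀ = ε-closure({0}) = {0,1,2,3,4,6,8,10,12,13,14}
'b' @ 1: {}  — no active states
rest 'caabbcbcba' ignored (set empty)
final: {}; accept 1 not in set

Answer: REJECT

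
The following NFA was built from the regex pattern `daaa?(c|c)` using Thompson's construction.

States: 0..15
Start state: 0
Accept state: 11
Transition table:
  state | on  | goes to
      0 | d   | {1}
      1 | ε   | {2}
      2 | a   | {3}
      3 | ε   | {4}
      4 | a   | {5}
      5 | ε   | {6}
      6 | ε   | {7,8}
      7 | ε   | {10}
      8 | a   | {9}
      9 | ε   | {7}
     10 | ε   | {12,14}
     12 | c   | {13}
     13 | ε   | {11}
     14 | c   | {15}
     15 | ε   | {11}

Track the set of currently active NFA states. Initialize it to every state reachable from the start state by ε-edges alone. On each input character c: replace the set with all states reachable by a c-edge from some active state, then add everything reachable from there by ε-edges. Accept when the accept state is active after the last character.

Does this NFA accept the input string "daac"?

Answer: ACCEPT

Trace:
start: ε-closure({0}) = {0}
'd' @ 1: {1,2}
'a' @ 2: {3,4}
'a' @ 3: {5,6,7,8,10,12,14}
'c' @ 4: {11,13,15}  ✓accept
after full input: {11,13,15}  (accept=11 in)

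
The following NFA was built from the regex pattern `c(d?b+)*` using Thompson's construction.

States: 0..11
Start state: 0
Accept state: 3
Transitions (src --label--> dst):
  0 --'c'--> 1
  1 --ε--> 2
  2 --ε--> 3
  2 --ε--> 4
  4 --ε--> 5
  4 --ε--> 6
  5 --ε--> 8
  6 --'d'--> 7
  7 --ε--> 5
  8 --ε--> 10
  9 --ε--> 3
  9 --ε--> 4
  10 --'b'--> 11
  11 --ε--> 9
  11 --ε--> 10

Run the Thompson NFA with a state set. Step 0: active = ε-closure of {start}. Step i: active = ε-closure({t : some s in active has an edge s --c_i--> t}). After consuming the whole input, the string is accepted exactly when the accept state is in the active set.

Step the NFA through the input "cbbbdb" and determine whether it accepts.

S₀ = ε-closure({0}) = {0}
'c' @ 1: {1,2,3,4,5,6,8,10}  [accepting]
'b' @ 2: {3,4,5,6,8,9,10,11}  [accepting]
'b' @ 3: {3,4,5,6,8,9,10,11}  [accepting]
'b' @ 4: {3,4,5,6,8,9,10,11}  [accepting]
'd' @ 5: {5,7,8,10}
'b' @ 6: {3,4,5,6,8,9,10,11}  [accepting]
end set {3,4,5,6,8,9,10,11} — state 3 in

Answer: ACCEPT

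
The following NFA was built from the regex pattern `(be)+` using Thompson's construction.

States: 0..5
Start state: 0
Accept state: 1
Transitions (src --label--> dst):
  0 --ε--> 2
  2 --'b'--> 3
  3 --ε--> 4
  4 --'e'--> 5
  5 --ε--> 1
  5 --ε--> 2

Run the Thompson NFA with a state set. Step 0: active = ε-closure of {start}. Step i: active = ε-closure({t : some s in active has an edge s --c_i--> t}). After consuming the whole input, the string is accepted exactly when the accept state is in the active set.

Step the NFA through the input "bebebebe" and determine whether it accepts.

Answer: ACCEPT

Derivation:
S₀ = ε-closure({0}) = {0,2}
'b' @ 1: {3,4}
'e' @ 2: {1,2,5}  [accepting]
'b' @ 3: {3,4}
'e' @ 4: {1,2,5}  [accepting]
'b' @ 5: {3,4}
'e' @ 6: {1,2,5}  [accepting]
'b' @ 7: {3,4}
'e' @ 8: {1,2,5}  [accepting]
final: {1,2,5}; accept 1 in set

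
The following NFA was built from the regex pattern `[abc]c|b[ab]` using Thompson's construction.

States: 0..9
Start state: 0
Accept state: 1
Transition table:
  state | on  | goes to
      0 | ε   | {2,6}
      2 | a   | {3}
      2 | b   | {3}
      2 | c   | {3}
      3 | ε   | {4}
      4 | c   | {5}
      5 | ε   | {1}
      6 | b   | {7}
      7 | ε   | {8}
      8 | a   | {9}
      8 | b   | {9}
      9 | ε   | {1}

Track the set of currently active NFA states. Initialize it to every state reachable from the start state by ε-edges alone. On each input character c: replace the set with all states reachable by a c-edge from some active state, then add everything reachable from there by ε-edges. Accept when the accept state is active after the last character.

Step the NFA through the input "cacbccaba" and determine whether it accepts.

start: ε-closure({0}) = {0,2,6}
'c' @ 1: {3,4}
'a' @ 2: {}  — dead — no transitions
rest 'cbccaba' ignored (set empty)
after full input: {}  (accept=1 not in)

Answer: REJECT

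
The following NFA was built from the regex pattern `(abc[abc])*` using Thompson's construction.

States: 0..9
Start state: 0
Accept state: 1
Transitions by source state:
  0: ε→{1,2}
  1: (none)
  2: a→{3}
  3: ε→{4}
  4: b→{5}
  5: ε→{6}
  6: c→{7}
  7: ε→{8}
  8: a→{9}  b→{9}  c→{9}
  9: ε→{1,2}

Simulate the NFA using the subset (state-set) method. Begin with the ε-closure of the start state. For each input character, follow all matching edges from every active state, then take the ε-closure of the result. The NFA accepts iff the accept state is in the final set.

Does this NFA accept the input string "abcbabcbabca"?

S₀ = ε-closure({0}) = {0,1,2}
'a' @ 1: {3,4}
'b' @ 2: {5,6}
'c' @ 3: {7,8}
'b' @ 4: {1,2,9}  [accepting]
'a' @ 5: {3,4}
'b' @ 6: {5,6}
'c' @ 7: {7,8}
'b' @ 8: {1,2,9}  [accepting]
'a' @ 9: {3,4}
'b' @ 10: {5,6}
'c' @ 11: {7,8}
'a' @ 12: {1,2,9}  [accepting]
final: {1,2,9}; accept 1 in set

Answer: ACCEPT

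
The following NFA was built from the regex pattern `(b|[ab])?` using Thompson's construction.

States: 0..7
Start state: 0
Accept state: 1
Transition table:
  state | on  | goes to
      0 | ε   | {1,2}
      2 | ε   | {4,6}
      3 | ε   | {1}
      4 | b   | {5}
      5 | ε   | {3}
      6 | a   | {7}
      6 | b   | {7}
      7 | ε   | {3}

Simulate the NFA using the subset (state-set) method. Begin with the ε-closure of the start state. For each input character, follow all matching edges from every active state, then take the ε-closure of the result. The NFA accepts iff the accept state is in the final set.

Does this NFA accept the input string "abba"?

Answer: REJECT

Derivation:
start: ε-closure({0}) = {0,1,2,4,6}
'a' @ 1: {1,3,7}  (accept∈set)
'b' @ 2: {}  — state set empty
rest 'ba' ignored (set empty)
end set {} — state 1 not in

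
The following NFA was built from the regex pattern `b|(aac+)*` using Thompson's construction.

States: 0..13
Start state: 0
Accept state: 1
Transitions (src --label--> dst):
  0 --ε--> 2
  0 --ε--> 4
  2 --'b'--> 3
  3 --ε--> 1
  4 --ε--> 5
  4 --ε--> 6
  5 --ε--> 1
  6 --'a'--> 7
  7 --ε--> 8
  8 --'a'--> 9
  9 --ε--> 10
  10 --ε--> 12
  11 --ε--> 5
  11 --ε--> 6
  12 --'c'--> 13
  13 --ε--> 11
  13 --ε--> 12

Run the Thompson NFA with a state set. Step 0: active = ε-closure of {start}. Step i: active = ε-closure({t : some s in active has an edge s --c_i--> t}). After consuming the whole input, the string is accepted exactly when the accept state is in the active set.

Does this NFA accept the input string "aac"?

start: ε-closure({0}) = {0,1,2,4,5,6}
'a' @ 1: {7,8}
'a' @ 2: {9,10,12}
'c' @ 3: {1,5,6,11,12,13}  [accepting]
final: {1,5,6,11,12,13}; accept 1 in set

Answer: ACCEPT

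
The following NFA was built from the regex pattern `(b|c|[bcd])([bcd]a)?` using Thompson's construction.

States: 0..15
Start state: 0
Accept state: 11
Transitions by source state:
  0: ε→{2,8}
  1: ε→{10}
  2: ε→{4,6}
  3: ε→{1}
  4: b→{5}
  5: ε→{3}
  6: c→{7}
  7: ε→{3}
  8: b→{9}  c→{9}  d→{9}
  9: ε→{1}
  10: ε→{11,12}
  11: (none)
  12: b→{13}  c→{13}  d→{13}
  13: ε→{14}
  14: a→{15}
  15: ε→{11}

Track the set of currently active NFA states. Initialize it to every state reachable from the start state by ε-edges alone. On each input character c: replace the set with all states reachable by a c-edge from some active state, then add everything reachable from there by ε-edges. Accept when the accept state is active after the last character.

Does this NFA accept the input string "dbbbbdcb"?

Answer: REJECT

Derivation:
initial (ε-close {0}): {0,2,4,6,8}
'd' @ 1: {1,9,10,11,12}  [accepting]
'b' @ 2: {13,14}
'b' @ 3: {}  — dead — no transitions
rest 'bbdcb' ignored (set empty)
after full input: {}  (accept=11 not in)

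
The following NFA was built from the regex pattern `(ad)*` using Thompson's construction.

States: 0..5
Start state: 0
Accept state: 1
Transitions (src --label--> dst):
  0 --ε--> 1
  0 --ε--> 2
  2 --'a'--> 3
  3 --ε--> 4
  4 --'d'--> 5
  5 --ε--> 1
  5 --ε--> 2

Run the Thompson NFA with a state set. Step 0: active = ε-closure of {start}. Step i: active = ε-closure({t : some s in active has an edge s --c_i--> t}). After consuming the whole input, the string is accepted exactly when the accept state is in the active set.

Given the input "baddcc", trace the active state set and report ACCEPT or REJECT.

initial (ε-close {0}): {0,1,2}
'b' @ 1: {}  — dead — no transitions
rest 'addcc' ignored (set empty)
final: {}; accept 1 not in set

Answer: REJECT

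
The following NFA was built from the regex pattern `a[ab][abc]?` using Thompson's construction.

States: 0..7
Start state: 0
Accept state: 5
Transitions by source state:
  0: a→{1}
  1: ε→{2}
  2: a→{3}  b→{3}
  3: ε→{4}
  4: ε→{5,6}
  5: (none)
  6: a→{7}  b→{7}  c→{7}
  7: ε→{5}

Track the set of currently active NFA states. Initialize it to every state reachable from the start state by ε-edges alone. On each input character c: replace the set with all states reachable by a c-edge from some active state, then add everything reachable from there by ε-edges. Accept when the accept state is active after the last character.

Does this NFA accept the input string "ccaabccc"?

start: ε-closure({0}) = {0}
'c' @ 1: {}  — no active states
rest 'caabccc' ignored (set empty)
end set {} — state 5 not in

Answer: REJECT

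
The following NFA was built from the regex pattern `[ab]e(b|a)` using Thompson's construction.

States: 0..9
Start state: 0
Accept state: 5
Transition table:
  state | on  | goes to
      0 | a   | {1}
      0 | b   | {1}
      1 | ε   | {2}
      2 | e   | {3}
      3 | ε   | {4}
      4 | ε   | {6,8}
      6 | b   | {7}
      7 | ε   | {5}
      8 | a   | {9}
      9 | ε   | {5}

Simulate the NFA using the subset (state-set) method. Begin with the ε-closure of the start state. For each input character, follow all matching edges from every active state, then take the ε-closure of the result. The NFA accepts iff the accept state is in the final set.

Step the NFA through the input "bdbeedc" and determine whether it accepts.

Answer: REJECT

Steps:
start: ε-closure({0}) = {0}
'b' @ 1: {1,2}
'd' @ 2: {}  — state set empty
rest 'beedc' ignored (set empty)
end set {} — state 5 not in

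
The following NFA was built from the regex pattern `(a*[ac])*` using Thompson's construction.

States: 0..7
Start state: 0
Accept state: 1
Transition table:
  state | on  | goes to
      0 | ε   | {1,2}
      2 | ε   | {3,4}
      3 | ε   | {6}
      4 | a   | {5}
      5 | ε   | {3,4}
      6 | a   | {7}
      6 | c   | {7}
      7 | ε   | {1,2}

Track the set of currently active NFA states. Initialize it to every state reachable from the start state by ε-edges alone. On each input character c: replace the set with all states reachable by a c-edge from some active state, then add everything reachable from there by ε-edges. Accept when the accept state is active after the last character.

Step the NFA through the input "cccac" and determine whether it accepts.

Answer: ACCEPT

Steps:
S₀ = ε-closure({0}) = {0,1,2,3,4,6}
'c' @ 1: {1,2,3,4,6,7}  [accepting]
'c' @ 2: {1,2,3,4,6,7}  [accepting]
'c' @ 3: {1,2,3,4,6,7}  [accepting]
'a' @ 4: {1,2,3,4,5,6,7}  [accepting]
'c' @ 5: {1,2,3,4,6,7}  [accepting]
final: {1,2,3,4,6,7}; accept 1 in set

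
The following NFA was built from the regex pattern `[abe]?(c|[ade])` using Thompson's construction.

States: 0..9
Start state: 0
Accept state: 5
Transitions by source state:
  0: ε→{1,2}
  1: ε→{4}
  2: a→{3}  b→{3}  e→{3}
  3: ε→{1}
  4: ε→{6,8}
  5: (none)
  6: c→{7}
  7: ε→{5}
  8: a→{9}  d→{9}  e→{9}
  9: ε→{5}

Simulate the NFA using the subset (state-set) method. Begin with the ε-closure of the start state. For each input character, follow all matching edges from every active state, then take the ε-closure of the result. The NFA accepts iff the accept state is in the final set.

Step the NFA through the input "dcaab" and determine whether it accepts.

Answer: REJECT

Steps:
S₀ = ε-closure({0}) = {0,1,2,4,6,8}
'd' @ 1: {5,9}  ✓accept
'c' @ 2: {}  — no active states
rest 'aab' ignored (set empty)
after full input: {}  (accept=5 not in)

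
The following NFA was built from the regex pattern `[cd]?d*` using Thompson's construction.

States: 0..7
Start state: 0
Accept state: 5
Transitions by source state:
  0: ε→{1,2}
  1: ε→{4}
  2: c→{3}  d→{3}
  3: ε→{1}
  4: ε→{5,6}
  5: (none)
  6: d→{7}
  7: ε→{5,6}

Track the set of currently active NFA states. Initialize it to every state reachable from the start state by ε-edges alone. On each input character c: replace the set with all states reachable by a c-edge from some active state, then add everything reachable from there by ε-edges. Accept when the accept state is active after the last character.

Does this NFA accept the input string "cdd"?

S₀ = ε-closure({0}) = {0,1,2,4,5,6}
'c' @ 1: {1,3,4,5,6}  ✓accept
'd' @ 2: {5,6,7}  ✓accept
'd' @ 3: {5,6,7}  ✓accept
after full input: {5,6,7}  (accept=5 in)

Answer: ACCEPT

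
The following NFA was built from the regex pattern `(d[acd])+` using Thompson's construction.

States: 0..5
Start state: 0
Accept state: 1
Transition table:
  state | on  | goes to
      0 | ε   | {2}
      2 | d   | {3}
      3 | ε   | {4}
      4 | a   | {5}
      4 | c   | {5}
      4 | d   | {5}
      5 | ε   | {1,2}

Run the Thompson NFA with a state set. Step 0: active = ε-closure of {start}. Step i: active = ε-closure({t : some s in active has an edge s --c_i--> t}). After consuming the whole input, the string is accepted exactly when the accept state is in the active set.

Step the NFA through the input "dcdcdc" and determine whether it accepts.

Answer: ACCEPT

Trace:
S₀ = ε-closure({0}) = {0,2}
'd' @ 1: {3,4}
'c' @ 2: {1,2,5}  [accepting]
'd' @ 3: {3,4}
'c' @ 4: {1,2,5}  [accepting]
'd' @ 5: {3,4}
'c' @ 6: {1,2,5}  [accepting]
after full input: {1,2,5}  (accept=1 in)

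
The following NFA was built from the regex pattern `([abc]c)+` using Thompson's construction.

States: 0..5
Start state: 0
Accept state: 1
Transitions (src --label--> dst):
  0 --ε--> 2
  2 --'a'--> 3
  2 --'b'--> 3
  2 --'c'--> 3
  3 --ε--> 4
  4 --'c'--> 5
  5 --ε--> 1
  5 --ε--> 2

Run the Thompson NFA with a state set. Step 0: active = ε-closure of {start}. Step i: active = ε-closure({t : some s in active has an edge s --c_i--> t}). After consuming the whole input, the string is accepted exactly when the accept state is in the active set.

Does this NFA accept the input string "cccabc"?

start: ε-closure({0}) = {0,2}
'c' @ 1: {3,4}
'c' @ 2: {1,2,5}  (accept∈set)
'c' @ 3: {3,4}
'a' @ 4: {}  — dead — no transitions
rest 'bc' ignored (set empty)
after full input: {}  (accept=1 not in)

Answer: REJECT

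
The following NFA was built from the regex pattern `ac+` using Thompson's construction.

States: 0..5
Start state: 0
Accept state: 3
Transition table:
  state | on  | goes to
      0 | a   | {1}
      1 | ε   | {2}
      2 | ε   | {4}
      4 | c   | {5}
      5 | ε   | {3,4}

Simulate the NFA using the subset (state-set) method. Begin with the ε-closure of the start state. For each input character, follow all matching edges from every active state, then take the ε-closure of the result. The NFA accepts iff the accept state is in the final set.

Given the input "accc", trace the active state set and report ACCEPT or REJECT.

initial (ε-close {0}): {0}
'a' @ 1: {1,2,4}
'c' @ 2: {3,4,5}  [accepting]
'c' @ 3: {3,4,5}  [accepting]
'c' @ 4: {3,4,5}  [accepting]
final: {3,4,5}; accept 3 in set

Answer: ACCEPT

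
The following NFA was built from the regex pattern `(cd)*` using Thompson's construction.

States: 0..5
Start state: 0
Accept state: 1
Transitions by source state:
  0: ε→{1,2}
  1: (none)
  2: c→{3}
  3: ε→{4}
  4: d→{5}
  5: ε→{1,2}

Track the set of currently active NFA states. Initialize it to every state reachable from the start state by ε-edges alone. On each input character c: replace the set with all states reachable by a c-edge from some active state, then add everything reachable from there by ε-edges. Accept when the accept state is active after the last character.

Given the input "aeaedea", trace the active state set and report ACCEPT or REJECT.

start: ε-closure({0}) = {0,1,2}
'a' @ 1: {}  — dead — no transitions
rest 'eaedea' ignored (set empty)
end set {} — state 1 not in

Answer: REJECT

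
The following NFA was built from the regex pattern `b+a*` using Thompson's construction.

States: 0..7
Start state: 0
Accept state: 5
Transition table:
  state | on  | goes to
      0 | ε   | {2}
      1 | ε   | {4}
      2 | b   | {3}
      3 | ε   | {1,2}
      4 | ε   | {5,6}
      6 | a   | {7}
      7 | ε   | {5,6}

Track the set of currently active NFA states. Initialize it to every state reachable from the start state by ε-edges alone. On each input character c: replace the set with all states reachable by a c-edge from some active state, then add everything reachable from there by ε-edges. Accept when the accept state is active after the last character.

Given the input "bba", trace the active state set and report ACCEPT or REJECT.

Answer: ACCEPT

Trace:
start: ε-closure({0}) = {0,2}
'b' @ 1: {1,2,3,4,5,6}  (accept∈set)
'b' @ 2: {1,2,3,4,5,6}  (accept∈set)
'a' @ 3: {5,6,7}  (accept∈set)
end set {5,6,7} — state 5 in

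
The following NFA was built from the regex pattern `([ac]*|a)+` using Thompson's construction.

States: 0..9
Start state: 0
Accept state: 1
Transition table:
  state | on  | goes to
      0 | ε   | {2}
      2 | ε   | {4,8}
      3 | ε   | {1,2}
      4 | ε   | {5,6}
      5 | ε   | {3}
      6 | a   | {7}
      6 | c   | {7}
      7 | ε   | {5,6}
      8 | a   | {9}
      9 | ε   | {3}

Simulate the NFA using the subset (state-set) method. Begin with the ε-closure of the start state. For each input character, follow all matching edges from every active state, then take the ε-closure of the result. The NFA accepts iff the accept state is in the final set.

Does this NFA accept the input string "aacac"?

Answer: ACCEPT

Trace:
initial (ε-close {0}): {0,1,2,3,4,5,6,8}
'a' @ 1: {1,2,3,4,5,6,7,8,9}  ✓accept
'a' @ 2: {1,2,3,4,5,6,7,8,9}  ✓accept
'c' @ 3: {1,2,3,4,5,6,7,8}  ✓accept
'a' @ 4: {1,2,3,4,5,6,7,8,9}  ✓accept
'c' @ 5: {1,2,3,4,5,6,7,8}  ✓accept
end set {1,2,3,4,5,6,7,8} — state 1 in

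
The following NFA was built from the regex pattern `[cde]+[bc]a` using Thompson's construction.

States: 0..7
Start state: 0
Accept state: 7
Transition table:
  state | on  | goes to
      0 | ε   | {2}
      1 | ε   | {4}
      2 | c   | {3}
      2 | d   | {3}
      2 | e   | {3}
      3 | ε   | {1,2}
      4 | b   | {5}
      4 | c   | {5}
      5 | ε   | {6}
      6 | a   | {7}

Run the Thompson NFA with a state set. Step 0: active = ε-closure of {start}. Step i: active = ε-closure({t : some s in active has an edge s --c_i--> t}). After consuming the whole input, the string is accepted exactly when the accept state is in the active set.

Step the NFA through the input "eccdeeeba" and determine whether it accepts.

initial (ε-close {0}): {0,2}
'e' @ 1: {1,2,3,4}
'c' @ 2: {1,2,3,4,5,6}
'c' @ 3: {1,2,3,4,5,6}
'd' @ 4: {1,2,3,4}
'e' @ 5: {1,2,3,4}
'e' @ 6: {1,2,3,4}
'e' @ 7: {1,2,3,4}
'b' @ 8: {5,6}
'a' @ 9: {7}  ✓accept
final: {7}; accept 7 in set

Answer: ACCEPT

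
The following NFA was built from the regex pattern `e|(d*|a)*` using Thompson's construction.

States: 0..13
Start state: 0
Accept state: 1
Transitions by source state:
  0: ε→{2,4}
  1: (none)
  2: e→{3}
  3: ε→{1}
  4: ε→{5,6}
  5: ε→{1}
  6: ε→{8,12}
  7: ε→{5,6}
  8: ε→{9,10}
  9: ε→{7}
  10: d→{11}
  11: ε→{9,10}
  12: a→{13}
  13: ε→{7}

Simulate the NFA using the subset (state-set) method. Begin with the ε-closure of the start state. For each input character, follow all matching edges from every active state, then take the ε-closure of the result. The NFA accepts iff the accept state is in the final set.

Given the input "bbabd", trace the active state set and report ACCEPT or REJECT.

Answer: REJECT

Steps:
S₀ = ε-closure({0}) = {0,1,2,4,5,6,7,8,9,10,12}
'b' @ 1: {}  — dead — no transitions
rest 'babd' ignored (set empty)
final: {}; accept 1 not in set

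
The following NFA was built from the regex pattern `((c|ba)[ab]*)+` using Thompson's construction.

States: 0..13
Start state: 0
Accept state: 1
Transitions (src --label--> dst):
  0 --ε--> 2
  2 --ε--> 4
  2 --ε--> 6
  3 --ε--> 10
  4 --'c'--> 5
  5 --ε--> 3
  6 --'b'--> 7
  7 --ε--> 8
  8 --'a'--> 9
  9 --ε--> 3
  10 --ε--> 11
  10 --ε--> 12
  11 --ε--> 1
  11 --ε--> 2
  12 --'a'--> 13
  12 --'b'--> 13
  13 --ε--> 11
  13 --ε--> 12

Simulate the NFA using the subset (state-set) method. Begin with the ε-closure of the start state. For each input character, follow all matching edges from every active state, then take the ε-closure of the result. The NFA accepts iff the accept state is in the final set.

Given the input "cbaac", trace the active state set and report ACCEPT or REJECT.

S₀ = ε-closure({0}) = {0,2,4,6}
'c' @ 1: {1,2,3,4,5,6,10,11,12}  ✓accept
'b' @ 2: {1,2,4,6,7,8,11,12,13}  ✓accept
'a' @ 3: {1,2,3,4,6,9,10,11,12,13}  ✓accept
'a' @ 4: {1,2,4,6,11,12,13}  ✓accept
'c' @ 5: {1,2,3,4,5,6,10,11,12}  ✓accept
end set {1,2,3,4,5,6,10,11,12} — state 1 in

Answer: ACCEPT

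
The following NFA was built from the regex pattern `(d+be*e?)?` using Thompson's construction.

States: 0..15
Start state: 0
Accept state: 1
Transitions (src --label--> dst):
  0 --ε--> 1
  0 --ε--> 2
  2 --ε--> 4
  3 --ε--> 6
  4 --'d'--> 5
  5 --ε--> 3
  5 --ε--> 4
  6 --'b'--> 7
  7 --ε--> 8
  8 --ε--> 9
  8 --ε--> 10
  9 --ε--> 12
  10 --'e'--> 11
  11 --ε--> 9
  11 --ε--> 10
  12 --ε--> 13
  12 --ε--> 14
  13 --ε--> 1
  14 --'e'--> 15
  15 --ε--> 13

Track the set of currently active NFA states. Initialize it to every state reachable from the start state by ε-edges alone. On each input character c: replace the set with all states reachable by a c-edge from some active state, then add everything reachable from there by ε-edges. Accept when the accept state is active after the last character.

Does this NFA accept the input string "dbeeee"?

Answer: ACCEPT

Trace:
start: ε-closure({0}) = {0,1,2,4}
'd' @ 1: {3,4,5,6}
'b' @ 2: {1,7,8,9,10,12,13,14}  (accept∈set)
'e' @ 3: {1,9,10,11,12,13,14,15}  (accept∈set)
'e' @ 4: {1,9,10,11,12,13,14,15}  (accept∈set)
'e' @ 5: {1,9,10,11,12,13,14,15}  (accept∈set)
'e' @ 6: {1,9,10,11,12,13,14,15}  (accept∈set)
final: {1,9,10,11,12,13,14,15}; accept 1 in set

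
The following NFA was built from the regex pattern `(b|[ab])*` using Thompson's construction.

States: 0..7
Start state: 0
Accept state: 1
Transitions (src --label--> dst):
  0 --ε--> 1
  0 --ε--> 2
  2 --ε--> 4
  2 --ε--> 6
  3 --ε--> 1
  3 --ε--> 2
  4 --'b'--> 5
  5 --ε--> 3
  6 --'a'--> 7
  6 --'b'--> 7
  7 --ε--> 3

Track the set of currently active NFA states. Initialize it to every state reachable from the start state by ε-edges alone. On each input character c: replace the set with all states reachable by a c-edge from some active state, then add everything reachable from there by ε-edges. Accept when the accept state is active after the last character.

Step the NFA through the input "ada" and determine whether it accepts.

initial (ε-close {0}): {0,1,2,4,6}
'a' @ 1: {1,2,3,4,6,7}  ✓accept
'd' @ 2: {}  — dead — no transitions
rest 'a' ignored (set empty)
after full input: {}  (accept=1 not in)

Answer: REJECT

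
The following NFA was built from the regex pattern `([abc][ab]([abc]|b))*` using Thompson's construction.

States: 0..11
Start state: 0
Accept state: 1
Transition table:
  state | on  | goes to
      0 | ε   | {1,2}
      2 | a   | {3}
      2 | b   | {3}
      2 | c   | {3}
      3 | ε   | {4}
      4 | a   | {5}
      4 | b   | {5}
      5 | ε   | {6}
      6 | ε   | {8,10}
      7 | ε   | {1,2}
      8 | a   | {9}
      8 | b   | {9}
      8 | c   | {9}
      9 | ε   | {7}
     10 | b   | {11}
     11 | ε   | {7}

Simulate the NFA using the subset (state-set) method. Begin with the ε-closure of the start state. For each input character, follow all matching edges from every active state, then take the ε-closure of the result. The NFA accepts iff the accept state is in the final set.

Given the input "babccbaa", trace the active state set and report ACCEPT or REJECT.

initial (ε-close {0}): {0,1,2}
'b' @ 1: {3,4}
'a' @ 2: {5,6,8,10}
'b' @ 3: {1,2,7,9,11}  [accepting]
'c' @ 4: {3,4}
'c' @ 5: {}  — state set empty
rest 'baa' ignored (set empty)
end set {} — state 1 not in

Answer: REJECT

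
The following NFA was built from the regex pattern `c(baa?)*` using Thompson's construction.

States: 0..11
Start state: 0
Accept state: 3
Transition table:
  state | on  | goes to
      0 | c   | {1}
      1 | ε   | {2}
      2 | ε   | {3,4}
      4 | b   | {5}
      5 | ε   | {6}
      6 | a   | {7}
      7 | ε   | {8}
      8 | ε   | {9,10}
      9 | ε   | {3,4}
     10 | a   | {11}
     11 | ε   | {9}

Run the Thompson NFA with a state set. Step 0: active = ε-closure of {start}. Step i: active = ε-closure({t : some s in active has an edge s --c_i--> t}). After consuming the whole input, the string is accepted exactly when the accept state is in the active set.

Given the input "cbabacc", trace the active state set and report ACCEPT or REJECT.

Answer: REJECT

Derivation:
S₀ = ε-closure({0}) = {0}
'c' @ 1: {1,2,3,4}  [accepting]
'b' @ 2: {5,6}
'a' @ 3: {3,4,7,8,9,10}  [accepting]
'b' @ 4: {5,6}
'a' @ 5: {3,4,7,8,9,10}  [accepting]
'c' @ 6: {}  — dead — no transitions
rest 'c' ignored (set empty)
final: {}; accept 3 not in set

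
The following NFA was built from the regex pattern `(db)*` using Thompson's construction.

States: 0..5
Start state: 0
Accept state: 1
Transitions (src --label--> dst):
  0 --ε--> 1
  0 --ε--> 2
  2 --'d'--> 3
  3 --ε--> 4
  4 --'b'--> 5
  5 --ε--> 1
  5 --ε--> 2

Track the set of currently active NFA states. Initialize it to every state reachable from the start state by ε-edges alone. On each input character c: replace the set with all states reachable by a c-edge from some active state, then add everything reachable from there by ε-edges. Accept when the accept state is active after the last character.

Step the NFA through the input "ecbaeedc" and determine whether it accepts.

Answer: REJECT

Trace:
S₀ = ε-closure({0}) = {0,1,2}
'e' @ 1: {}  — no active states
rest 'cbaeedc' ignored (set empty)
final: {}; accept 1 not in set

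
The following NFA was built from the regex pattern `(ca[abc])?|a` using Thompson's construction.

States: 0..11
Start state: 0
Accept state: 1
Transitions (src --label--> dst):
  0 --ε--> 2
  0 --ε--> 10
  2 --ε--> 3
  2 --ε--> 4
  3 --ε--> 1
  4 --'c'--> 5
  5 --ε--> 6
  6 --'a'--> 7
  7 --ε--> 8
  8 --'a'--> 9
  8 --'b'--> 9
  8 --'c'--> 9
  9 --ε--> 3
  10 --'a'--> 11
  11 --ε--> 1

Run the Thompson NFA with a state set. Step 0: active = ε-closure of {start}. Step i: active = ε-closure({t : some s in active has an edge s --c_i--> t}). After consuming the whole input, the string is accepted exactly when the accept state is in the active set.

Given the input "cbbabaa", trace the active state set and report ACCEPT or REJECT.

Answer: REJECT

Derivation:
S₀ = ε-closure({0}) = {0,1,2,3,4,10}
'c' @ 1: {5,6}
'b' @ 2: {}  — no active states
rest 'babaa' ignored (set empty)
final: {}; accept 1 not in set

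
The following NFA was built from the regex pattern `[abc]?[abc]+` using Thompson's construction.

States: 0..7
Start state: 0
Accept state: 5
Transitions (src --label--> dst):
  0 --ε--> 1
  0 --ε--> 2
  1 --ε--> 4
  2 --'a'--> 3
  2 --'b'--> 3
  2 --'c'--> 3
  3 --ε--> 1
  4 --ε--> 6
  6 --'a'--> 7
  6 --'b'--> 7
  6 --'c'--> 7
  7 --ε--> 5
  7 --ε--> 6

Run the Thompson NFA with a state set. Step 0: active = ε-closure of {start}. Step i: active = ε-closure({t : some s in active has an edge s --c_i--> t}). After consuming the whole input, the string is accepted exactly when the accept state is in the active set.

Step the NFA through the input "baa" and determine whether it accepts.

initial (ε-close {0}): {0,1,2,4,6}
'b' @ 1: {1,3,4,5,6,7}  [accepting]
'a' @ 2: {5,6,7}  [accepting]
'a' @ 3: {5,6,7}  [accepting]
final: {5,6,7}; accept 5 in set

Answer: ACCEPT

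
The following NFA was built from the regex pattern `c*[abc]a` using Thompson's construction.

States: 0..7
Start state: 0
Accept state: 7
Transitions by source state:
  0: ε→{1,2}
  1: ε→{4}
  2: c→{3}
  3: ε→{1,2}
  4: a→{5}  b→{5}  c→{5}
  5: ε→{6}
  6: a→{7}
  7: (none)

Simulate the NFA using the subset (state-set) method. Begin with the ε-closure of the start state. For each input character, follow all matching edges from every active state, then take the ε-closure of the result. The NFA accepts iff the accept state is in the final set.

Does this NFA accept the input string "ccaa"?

S₀ = ε-closure({0}) = {0,1,2,4}
'c' @ 1: {1,2,3,4,5,6}
'c' @ 2: {1,2,3,4,5,6}
'a' @ 3: {5,6,7}  (accept∈set)
'a' @ 4: {7}  (accept∈set)
final: {7}; accept 7 in set

Answer: ACCEPT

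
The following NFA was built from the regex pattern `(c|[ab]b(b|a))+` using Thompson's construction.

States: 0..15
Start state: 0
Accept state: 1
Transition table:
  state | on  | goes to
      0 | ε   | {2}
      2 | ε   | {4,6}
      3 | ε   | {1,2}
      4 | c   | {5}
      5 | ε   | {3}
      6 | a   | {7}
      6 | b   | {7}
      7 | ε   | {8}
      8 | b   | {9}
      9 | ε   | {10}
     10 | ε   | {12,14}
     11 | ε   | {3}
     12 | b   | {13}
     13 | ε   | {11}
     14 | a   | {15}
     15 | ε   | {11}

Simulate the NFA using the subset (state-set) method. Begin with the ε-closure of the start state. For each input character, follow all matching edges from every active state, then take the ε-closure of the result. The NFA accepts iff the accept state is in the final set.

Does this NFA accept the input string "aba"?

start: ε-closure({0}) = {0,2,4,6}
'a' @ 1: {7,8}
'b' @ 2: {9,10,12,14}
'a' @ 3: {1,2,3,4,6,11,15}  ✓accept
after full input: {1,2,3,4,6,11,15}  (accept=1 in)

Answer: ACCEPT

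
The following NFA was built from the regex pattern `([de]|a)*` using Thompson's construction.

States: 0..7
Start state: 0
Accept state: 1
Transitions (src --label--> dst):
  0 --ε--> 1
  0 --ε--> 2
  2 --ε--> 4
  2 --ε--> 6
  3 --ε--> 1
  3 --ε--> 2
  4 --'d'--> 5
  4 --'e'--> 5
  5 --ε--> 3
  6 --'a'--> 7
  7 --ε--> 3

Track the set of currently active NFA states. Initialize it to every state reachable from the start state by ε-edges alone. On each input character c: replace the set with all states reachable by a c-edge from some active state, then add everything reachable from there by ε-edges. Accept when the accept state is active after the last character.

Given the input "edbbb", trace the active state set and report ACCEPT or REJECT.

Answer: REJECT

Steps:
start: ε-closure({0}) = {0,1,2,4,6}
'e' @ 1: {1,2,3,4,5,6}  (accept∈set)
'd' @ 2: {1,2,3,4,5,6}  (accept∈set)
'b' @ 3: {}  — dead — no transitions
rest 'bb' ignored (set empty)
final: {}; accept 1 not in set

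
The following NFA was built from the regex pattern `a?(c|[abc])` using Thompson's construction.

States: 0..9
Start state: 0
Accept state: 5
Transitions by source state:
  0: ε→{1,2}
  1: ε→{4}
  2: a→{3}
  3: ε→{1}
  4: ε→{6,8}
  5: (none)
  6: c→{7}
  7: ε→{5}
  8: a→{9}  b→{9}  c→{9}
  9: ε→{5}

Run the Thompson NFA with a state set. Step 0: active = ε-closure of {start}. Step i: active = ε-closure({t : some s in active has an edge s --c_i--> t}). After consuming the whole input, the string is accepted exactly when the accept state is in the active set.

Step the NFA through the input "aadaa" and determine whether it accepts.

S₀ = ε-closure({0}) = {0,1,2,4,6,8}
'a' @ 1: {1,3,4,5,6,8,9}  [accepting]
'a' @ 2: {5,9}  [accepting]
'd' @ 3: {}  — no active states
rest 'aa' ignored (set empty)
final: {}; accept 5 not in set

Answer: REJECT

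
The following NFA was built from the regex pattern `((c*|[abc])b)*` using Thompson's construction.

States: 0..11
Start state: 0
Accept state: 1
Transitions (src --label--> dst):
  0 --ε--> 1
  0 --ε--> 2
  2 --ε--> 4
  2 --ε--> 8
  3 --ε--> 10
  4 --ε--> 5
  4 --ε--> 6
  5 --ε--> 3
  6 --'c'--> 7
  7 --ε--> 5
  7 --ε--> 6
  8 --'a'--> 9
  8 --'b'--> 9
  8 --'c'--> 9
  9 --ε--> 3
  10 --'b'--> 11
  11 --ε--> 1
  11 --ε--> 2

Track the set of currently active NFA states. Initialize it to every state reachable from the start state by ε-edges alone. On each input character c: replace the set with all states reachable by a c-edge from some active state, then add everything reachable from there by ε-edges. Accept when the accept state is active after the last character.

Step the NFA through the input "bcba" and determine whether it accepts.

initial (ε-close {0}): {0,1,2,3,4,5,6,8,10}
'b' @ 1: {1,2,3,4,5,6,8,9,10,11}  [accepting]
'c' @ 2: {3,5,6,7,9,10}
'b' @ 3: {1,2,3,4,5,6,8,10,11}  [accepting]
'a' @ 4: {3,9,10}
final: {3,9,10}; accept 1 not in set

Answer: REJECT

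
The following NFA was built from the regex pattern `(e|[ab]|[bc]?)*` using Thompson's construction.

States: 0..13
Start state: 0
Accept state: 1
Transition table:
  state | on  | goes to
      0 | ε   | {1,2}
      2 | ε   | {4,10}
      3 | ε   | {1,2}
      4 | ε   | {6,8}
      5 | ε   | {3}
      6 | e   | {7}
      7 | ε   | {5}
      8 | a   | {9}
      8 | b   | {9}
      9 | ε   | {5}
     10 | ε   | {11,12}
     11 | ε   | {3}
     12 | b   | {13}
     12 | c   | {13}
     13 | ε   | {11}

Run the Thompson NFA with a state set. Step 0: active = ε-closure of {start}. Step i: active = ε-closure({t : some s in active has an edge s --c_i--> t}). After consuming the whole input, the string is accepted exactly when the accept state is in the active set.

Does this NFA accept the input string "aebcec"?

initial (ε-close {0}): {0,1,2,3,4,6,8,10,11,12}
'a' @ 1: {1,2,3,4,5,6,8,9,10,11,12}  ✓accept
'e' @ 2: {1,2,3,4,5,6,7,8,10,11,12}  ✓accept
'b' @ 3: {1,2,3,4,5,6,8,9,10,11,12,13}  ✓accept
'c' @ 4: {1,2,3,4,6,8,10,11,12,13}  ✓accept
'e' @ 5: {1,2,3,4,5,6,7,8,10,11,12}  ✓accept
'c' @ 6: {1,2,3,4,6,8,10,11,12,13}  ✓accept
final: {1,2,3,4,6,8,10,11,12,13}; accept 1 in set

Answer: ACCEPT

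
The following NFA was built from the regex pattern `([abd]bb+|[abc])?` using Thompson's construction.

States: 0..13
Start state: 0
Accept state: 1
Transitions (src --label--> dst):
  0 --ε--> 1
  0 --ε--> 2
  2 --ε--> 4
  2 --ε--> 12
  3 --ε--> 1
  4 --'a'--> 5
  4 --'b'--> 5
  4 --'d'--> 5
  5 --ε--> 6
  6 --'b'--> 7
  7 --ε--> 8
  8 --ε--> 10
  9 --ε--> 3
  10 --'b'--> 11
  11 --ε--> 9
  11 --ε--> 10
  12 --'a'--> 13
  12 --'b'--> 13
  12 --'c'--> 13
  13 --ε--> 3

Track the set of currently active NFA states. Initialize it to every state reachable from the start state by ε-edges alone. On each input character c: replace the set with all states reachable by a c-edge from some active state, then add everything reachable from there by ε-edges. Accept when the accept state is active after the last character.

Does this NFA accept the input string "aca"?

Answer: REJECT

Trace:
S₀ = ε-closure({0}) = {0,1,2,4,12}
'a' @ 1: {1,3,5,6,13}  (accept∈set)
'c' @ 2: {}  — state set empty
rest 'a' ignored (set empty)
final: {}; accept 1 not in set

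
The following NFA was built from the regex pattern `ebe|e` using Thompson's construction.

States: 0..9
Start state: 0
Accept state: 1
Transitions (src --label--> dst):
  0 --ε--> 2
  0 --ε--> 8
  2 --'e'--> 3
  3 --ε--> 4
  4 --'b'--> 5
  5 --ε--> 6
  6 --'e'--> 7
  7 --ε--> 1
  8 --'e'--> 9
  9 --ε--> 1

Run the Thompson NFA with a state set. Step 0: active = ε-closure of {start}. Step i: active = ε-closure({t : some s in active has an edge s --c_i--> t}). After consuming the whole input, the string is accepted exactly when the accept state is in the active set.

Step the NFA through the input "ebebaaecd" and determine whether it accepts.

initial (ε-close {0}): {0,2,8}
'e' @ 1: {1,3,4,9}  ✓accept
'b' @ 2: {5,6}
'e' @ 3: {1,7}  ✓accept
'b' @ 4: {}  — state set empty
rest 'aaecd' ignored (set empty)
final: {}; accept 1 not in set

Answer: REJECT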